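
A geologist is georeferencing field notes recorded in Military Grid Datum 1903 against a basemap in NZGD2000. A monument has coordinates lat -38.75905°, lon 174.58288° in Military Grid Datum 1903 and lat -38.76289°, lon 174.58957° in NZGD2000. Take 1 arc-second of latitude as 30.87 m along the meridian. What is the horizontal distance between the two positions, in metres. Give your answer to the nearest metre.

720 m

Δφ = -38.76289° − -38.75905° = -0.00384°; Δλ = 174.58957° − 174.58288° = +0.00669°.
1° of latitude = 3600 × 30.87 = 111132 m.
ΔN = Δφ × 111132 = -426.7 m; ΔE = Δλ × 111132 × cos(-38.75905°) = +0.00669 × 111132 × 0.779786 = 579.7 m.
Distance = √(ΔE² + ΔN²) = √(579.7² + (-426.7)²) = 719.9 m.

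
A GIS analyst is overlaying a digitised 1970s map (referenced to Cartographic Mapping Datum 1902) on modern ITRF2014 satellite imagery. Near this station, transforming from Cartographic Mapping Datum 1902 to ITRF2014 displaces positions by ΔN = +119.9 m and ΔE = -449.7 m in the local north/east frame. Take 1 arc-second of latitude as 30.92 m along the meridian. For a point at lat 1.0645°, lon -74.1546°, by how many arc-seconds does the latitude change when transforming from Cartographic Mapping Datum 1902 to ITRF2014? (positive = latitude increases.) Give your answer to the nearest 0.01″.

1″ of latitude = 30.92 m, so Δφ = 119.9 / 30.92 = 3.878″.

Δφ = 3.88″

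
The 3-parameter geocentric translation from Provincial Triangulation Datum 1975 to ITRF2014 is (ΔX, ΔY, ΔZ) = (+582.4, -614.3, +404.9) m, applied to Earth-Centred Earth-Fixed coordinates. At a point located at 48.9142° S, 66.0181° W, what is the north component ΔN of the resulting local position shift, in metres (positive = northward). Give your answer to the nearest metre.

ΔN = 868 m

The local north axis is (−sin φ cos λ, −sin φ sin λ, cos φ), giving ΔN = 178.419 + 423.044 + 266.096 = 867.56 m.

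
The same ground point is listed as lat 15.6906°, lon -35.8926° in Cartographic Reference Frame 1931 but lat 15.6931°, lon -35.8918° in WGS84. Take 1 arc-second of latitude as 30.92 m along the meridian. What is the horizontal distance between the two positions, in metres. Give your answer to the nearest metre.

Δφ = 15.6931° − 15.6906° = +0.0025°; Δλ = -35.8918° − -35.8926° = +0.0008°.
1° of latitude = 3600 × 30.92 = 111312 m.
ΔN = Δφ × 111312 = 278.3 m; ΔE = Δλ × 111312 × cos(15.6906°) = +0.0008 × 111312 × 0.962736 = 85.7 m.
Distance = √(ΔE² + ΔN²) = √(85.7² + 278.3²) = 291.2 m.

291 m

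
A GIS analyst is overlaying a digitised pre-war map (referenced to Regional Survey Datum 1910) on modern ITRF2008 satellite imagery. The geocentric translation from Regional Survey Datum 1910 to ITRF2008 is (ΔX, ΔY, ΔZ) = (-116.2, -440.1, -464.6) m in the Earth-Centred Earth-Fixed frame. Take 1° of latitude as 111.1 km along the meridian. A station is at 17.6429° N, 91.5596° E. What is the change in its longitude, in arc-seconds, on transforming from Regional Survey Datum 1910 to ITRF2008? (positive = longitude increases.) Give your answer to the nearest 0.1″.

sin φ = 0.303084, cos φ = 0.952964, sin λ = 0.999630, cos λ = -0.027217.
East component: ΔE = −sin λ·ΔX + cos λ·ΔY = −(0.999630)(-116.2) + (-0.027217)(-440.1) = 128.14 m.
1° of latitude spans 111100 m; at latitude φ, 1° of longitude spans that × cos φ = 105874.3 m, so Δλ = 128.14 / 105874.3 × 3600 = 4.357″.

Δλ = 4.4″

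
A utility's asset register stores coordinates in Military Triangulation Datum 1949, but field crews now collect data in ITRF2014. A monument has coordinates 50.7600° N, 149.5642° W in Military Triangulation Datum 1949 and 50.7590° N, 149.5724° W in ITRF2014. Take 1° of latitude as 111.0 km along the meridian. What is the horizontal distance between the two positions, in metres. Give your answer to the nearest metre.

586 m

Δφ = 50.7590° − 50.7600° = -0.0010°; Δλ = -149.5724° − -149.5642° = -0.0082°.
ΔN = Δφ × 111000 = -111.0 m; ΔE = Δλ × 111000 × cos(50.7600°) = -0.0082 × 111000 × 0.632570 = -575.8 m.
Distance = √(ΔE² + ΔN²) = √((-575.8)² + (-111.0)²) = 586.4 m.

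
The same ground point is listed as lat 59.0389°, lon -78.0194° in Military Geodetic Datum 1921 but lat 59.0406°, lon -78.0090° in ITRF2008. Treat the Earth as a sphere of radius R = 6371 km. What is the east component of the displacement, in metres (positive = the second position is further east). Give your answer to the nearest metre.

ΔE = 595 m

Δφ = 59.0406° − 59.0389° = +0.0017°; Δλ = -78.0090° − -78.0194° = +0.0104°.
1° along a meridian = πR/180 = 111195 m.
ΔN = Δφ × 111195 = 189.0 m; ΔE = Δλ × 111195 × cos(59.0389°) = +0.0104 × 111195 × 0.514456 = 594.9 m.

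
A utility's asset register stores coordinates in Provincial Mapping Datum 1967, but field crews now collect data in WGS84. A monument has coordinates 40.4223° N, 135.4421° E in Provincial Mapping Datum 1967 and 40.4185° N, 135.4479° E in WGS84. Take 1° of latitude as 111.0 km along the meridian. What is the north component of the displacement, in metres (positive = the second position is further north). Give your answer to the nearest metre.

ΔN = -422 m

Δφ = 40.4185° − 40.4223° = -0.0038°; Δλ = 135.4479° − 135.4421° = +0.0058°.
ΔN = Δφ × 111000 = -421.8 m; ΔE = Δλ × 111000 × cos(40.4223°) = +0.0058 × 111000 × 0.761286 = 490.1 m.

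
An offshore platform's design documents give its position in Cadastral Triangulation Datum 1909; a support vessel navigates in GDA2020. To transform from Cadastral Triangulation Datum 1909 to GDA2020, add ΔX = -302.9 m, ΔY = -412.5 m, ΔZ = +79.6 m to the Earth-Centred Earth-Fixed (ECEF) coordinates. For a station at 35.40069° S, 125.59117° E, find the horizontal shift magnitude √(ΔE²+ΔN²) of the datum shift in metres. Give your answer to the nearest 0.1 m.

487.2 m

At φ = -35.40069°, λ = 125.59117°: sin φ = -0.579291, cos φ = 0.815121, sin λ = 0.813190, cos λ = -0.581998.
ΔE = −sin λ·ΔX + cos λ·ΔY = −(0.813190)·(-302.9) + (-0.581998)·(-412.5) = 486.39 m.
ΔN = −sin φ cos λ·ΔX − sin φ sin λ·ΔY + cos φ·ΔZ = −(-0.579291)(-0.581998)(-302.9) − (-0.579291)(0.813190)(-412.5) + (0.815121)(79.6) = -27.31 m.
Horizontal magnitude = √(ΔE² + ΔN²) = √(486.39² + (-27.31)²) = 487.16 m.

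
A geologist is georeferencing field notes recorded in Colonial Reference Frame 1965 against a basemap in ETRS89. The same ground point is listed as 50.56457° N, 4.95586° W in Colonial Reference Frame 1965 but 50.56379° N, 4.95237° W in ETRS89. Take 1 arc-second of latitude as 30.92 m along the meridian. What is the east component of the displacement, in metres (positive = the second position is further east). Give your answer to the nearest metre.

ΔE = 247 m

Δφ = 50.56379° − 50.56457° = -0.00078°; Δλ = -4.95237° − -4.95586° = +0.00349°.
1° of latitude = 3600 × 30.92 = 111312 m.
ΔN = Δφ × 111312 = -86.8 m; ΔE = Δλ × 111312 × cos(50.56457°) = +0.00349 × 111312 × 0.635208 = 246.8 m.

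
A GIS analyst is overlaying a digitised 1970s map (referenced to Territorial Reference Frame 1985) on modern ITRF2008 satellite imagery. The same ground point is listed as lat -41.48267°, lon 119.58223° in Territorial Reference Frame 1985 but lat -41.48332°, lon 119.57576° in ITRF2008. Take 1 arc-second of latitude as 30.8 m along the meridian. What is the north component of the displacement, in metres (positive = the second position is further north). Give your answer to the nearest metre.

Δφ = -41.48332° − -41.48267° = -0.00065°; Δλ = 119.57576° − 119.58223° = -0.00647°.
1° of latitude = 3600 × 30.80 = 110880 m.
ΔN = Δφ × 110880 = -72.1 m; ΔE = Δλ × 110880 × cos(-41.48267°) = -0.00647 × 110880 × 0.749156 = -537.4 m.

ΔN = -72 m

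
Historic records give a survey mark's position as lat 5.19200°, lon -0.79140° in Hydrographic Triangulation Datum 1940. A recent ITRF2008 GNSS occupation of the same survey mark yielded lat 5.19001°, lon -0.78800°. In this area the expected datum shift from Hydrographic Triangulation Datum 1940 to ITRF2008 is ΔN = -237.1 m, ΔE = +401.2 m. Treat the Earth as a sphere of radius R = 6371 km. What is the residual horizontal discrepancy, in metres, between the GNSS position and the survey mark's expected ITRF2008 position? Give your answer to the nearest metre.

29 m

Observed coordinate differences: Δφ = -0.00199°, Δλ = +0.00340°.
Converting to metres (1° lat = 111195 m, cos φ = 0.995897): observed ΔN = -221.3 m, observed ΔE = 376.5 m.
Subtracting the expected shift leaves a residual of -221.3 − (-237.1) = 15.8 m north and 376.5 − (401.2) = -24.7 m east.
Residual distance = √(15.8² + (-24.7)²) = 29.3 m.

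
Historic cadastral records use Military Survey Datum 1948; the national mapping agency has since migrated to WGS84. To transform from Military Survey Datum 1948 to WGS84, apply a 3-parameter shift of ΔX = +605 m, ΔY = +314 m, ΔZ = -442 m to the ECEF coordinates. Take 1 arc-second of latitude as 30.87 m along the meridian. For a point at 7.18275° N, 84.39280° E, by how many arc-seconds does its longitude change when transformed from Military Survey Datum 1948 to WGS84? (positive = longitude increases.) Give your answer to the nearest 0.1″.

Δλ = -18.7″

sin φ = 0.125035, cos φ = 0.992152, sin λ = 0.995215, cos λ = 0.097708.
East component: ΔE = −sin λ·ΔX + cos λ·ΔY = −(0.995215)(605) + (0.097708)(314) = -571.42 m.
1° of latitude spans 3600 × 30.87 = 111132 m; at latitude φ, 1° of longitude spans that × cos φ = 110259.9 m, so Δλ = -571.42 / 110259.9 × 3600 = -18.657″.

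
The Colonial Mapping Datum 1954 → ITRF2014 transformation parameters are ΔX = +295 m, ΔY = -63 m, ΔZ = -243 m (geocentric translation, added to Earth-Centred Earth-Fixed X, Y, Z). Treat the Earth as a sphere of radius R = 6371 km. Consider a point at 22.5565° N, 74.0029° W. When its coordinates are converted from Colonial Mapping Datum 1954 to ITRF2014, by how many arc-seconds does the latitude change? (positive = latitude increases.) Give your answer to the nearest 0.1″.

Δφ = -9.0″

sin φ = 0.383594, cos φ = 0.923502, sin λ = -0.961276, cos λ = 0.275589.
North component: ΔN = −sin φ cos λ·ΔX − sin φ sin λ·ΔY + cos φ·ΔZ = −(0.383594)(0.275589)(295) − (0.383594)(-0.961276)(-63) + (0.923502)(-243) = -278.83 m.
1° of latitude spans πR/180 = 111195 m, so Δφ = -278.83 / 111195 × 3600 = -9.027″.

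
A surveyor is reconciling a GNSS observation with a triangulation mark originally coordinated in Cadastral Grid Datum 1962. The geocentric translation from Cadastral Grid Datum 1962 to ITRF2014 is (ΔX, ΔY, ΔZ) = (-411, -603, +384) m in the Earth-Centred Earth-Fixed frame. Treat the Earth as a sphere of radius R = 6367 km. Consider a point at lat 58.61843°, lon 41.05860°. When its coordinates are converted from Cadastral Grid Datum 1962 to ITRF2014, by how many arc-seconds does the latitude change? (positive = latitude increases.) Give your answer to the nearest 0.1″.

Δφ = 26.0″

sin φ = 0.853718, cos φ = 0.520735, sin λ = 0.656831, cos λ = 0.754038.
North component: ΔN = −sin φ cos λ·ΔX − sin φ sin λ·ΔY + cos φ·ΔZ = −(0.853718)(0.754038)(-411) − (0.853718)(0.656831)(-603) + (0.520735)(384) = 802.67 m.
1° of latitude spans πR/180 = 111125 m, so Δφ = 802.67 / 111125 × 3600 = 26.003″.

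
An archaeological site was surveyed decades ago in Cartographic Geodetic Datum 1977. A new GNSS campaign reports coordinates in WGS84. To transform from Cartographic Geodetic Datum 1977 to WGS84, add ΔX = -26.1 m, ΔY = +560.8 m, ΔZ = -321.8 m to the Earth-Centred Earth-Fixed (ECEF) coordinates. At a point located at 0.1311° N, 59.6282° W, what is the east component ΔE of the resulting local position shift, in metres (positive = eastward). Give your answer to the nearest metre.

ΔE = 261 m

At φ = 0.1311°, λ = -59.6282°: sin φ = 0.002288, cos φ = 0.999997, sin λ = -0.862763, cos λ = 0.505609.
ΔE = −sin λ·ΔX + cos λ·ΔY = −(-0.862763)·(-26.1) + (0.505609)·(560.8) = 261.03 m.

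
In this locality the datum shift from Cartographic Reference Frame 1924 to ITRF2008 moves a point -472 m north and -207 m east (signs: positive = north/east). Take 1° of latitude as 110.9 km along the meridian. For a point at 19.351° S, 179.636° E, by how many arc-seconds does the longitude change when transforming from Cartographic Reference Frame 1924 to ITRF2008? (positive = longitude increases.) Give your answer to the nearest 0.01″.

At latitude -19.351°, cos φ = 0.943506.
1° of longitude at this latitude = 110.9 × cos φ = 104.63 km, so Δλ = -207.0 / 104634.9 = -0.0019783° = -7.122″.

Δλ = -7.12″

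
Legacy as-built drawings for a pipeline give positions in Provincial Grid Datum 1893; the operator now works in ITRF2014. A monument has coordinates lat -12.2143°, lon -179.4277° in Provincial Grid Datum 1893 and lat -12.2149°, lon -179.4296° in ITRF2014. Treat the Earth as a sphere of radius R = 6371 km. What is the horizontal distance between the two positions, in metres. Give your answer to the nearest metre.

Δφ = -12.2149° − -12.2143° = -0.0006°; Δλ = -179.4296° − -179.4277° = -0.0019°.
1° along a meridian = πR/180 = 111195 m.
ΔN = Δφ × 111195 = -66.7 m; ΔE = Δλ × 111195 × cos(-12.2143°) = -0.0019 × 111195 × 0.977363 = -206.5 m.
Distance = √(ΔE² + ΔN²) = √((-206.5)² + (-66.7)²) = 217.0 m.

217 m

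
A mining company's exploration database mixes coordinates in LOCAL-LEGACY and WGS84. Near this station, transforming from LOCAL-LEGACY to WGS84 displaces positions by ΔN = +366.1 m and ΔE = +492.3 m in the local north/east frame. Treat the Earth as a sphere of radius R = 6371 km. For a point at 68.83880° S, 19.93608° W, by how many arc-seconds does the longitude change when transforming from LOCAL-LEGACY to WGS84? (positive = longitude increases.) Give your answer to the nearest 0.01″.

At latitude -68.83880°, cos φ = 0.360993.
One radian of longitude at latitude φ spans R cos φ, so Δλ = ΔE / (R cos φ) = 492.3 / (6371000 × 0.360993) = 2.1405e-04 rad = 44.152″.

Δλ = 44.15″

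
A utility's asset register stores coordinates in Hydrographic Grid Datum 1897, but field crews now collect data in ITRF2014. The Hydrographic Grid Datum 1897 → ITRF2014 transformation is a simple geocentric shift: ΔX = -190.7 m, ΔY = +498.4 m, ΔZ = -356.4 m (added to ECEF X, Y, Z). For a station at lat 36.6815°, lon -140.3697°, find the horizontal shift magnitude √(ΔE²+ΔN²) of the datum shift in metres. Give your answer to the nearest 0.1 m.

At φ = 36.6815°, λ = -140.3697°: sin φ = 0.597366, cos φ = 0.801969, sin λ = -0.637831, cos λ = -0.770176.
ΔE = −sin λ·ΔX + cos λ·ΔY = −(-0.637831)·(-190.7) + (-0.770176)·(498.4) = -505.49 m.
ΔN = −sin φ cos λ·ΔX − sin φ sin λ·ΔY + cos φ·ΔZ = −(0.597366)(-0.770176)(-190.7) − (0.597366)(-0.637831)(498.4) + (0.801969)(-356.4) = -183.66 m.
Horizontal magnitude = √(ΔE² + ΔN²) = √((-505.49)² + (-183.66)²) = 537.82 m.

537.8 m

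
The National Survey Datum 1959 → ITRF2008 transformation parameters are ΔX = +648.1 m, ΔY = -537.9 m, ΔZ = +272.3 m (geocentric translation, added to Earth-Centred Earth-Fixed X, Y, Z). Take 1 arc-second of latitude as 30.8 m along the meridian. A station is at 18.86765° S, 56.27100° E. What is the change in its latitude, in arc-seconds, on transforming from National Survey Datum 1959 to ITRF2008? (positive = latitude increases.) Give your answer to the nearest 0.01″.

Δφ = 7.45″

sin φ = -0.323383, cos φ = 0.946268, sin λ = 0.831673, cos λ = 0.555265.
North component: ΔN = −sin φ cos λ·ΔX − sin φ sin λ·ΔY + cos φ·ΔZ = −(-0.323383)(0.555265)(648.1) − (-0.323383)(0.831673)(-537.9) + (0.946268)(272.3) = 229.38 m.
1° of latitude spans 3600 × 30.80 = 110880 m, so Δφ = 229.38 / 110880 × 3600 = 7.447″.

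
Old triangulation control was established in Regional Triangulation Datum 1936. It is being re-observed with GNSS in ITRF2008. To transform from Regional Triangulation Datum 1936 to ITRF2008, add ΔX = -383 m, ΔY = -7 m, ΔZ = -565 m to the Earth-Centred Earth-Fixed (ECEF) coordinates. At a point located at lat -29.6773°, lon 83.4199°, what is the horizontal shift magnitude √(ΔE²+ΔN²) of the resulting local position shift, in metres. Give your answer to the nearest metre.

The local east axis at (φ, λ) is (−sin λ, cos λ, 0), so ΔE = −sin(83.4199°)·(-383) + cos(83.4199°)·(-7) = 379.67 m.
The local north axis is (−sin φ cos λ, −sin φ sin λ, cos φ), giving ΔN = -21.730 − 3.443 − 490.888 = -516.06 m.
Horizontal magnitude = √(ΔE² + ΔN²) = √(379.67² + (-516.06)²) = 640.68 m.

641 m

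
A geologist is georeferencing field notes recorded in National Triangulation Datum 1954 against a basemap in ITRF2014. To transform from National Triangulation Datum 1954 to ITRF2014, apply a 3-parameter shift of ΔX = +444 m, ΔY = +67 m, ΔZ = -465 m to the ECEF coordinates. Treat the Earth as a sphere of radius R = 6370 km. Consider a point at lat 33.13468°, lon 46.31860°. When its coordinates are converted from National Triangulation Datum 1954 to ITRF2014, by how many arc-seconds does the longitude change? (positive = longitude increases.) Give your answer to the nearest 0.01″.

Δλ = -10.63″

sin φ = 0.546609, cos φ = 0.837388, sin λ = 0.723191, cos λ = 0.690648.
East component: ΔE = −sin λ·ΔX + cos λ·ΔY = −(0.723191)(444) + (0.690648)(67) = -274.82 m.
1° of latitude spans πR/180 = 111177 m; at latitude φ, 1° of longitude spans that × cos φ = 93098.7 m, so Δλ = -274.82 / 93098.7 × 3600 = -10.627″.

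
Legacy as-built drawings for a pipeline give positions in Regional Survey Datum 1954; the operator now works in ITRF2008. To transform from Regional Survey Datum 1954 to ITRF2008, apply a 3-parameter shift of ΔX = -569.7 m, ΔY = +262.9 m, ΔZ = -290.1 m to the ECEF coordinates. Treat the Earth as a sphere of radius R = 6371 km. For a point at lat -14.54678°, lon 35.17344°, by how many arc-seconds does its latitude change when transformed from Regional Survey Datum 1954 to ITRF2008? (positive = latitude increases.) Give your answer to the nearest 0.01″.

Δφ = -11.65″

sin φ = -0.251170, cos φ = 0.967943, sin λ = 0.576053, cos λ = 0.817412.
North component: ΔN = −sin φ cos λ·ΔX − sin φ sin λ·ΔY + cos φ·ΔZ = −(-0.251170)(0.817412)(-569.7) − (-0.251170)(0.576053)(262.9) + (0.967943)(-290.1) = -359.73 m.
1° of latitude spans πR/180 = 111195 m, so Δφ = -359.73 / 111195 × 3600 = -11.646″.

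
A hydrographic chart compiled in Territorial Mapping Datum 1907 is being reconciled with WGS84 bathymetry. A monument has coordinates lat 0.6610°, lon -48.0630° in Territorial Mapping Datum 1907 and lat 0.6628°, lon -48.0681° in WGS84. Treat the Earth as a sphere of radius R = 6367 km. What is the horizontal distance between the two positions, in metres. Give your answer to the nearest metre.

601 m

Δφ = 0.6628° − 0.6610° = +0.0018°; Δλ = -48.0681° − -48.0630° = -0.0051°.
1° along a meridian = πR/180 = 111125 m.
ΔN = Δφ × 111125 = 200.0 m; ΔE = Δλ × 111125 × cos(0.6610°) = -0.0051 × 111125 × 0.999933 = -566.7 m.
Distance = √(ΔE² + ΔN²) = √((-566.7)² + 200.0²) = 601.0 m.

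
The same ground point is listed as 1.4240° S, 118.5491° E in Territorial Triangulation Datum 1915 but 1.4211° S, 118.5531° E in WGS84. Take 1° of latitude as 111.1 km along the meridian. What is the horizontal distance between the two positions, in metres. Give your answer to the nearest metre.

Δφ = -1.4211° − -1.4240° = +0.0029°; Δλ = 118.5531° − 118.5491° = +0.0040°.
ΔN = Δφ × 111100 = 322.2 m; ΔE = Δλ × 111100 × cos(-1.4240°) = +0.0040 × 111100 × 0.999691 = 444.3 m.
Distance = √(ΔE² + ΔN²) = √(444.3² + 322.2²) = 548.8 m.

549 m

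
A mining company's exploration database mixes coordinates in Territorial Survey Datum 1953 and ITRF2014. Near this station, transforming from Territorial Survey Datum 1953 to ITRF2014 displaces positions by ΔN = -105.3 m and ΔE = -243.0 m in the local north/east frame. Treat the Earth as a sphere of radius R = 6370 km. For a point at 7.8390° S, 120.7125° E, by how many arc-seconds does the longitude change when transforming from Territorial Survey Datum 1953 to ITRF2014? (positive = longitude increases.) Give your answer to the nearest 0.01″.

At latitude -7.8390°, cos φ = 0.990655.
One radian of longitude at latitude φ spans R cos φ, so Δλ = ΔE / (R cos φ) = -243.0 / (6370000 × 0.990655) = -3.8507e-05 rad = -7.943″.

Δλ = -7.94″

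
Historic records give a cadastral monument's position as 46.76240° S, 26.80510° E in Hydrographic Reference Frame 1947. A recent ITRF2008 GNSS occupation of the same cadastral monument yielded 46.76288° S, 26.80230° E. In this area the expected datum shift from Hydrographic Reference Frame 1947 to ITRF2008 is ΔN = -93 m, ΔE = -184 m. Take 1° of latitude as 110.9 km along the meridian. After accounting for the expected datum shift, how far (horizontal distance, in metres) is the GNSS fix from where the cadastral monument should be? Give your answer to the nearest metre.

Observed coordinate differences: Δφ = -0.00048°, Δλ = -0.00280°.
Converting to metres (1° lat = 110900 m, cos φ = 0.685025): observed ΔN = -53.2 m, observed ΔE = -212.7 m.
Subtracting the expected shift leaves a residual of -53.2 − (-93) = 39.8 m north and -212.7 − (-184) = -28.7 m east.
Residual distance = √(39.8² + (-28.7)²) = 49.1 m.

49 m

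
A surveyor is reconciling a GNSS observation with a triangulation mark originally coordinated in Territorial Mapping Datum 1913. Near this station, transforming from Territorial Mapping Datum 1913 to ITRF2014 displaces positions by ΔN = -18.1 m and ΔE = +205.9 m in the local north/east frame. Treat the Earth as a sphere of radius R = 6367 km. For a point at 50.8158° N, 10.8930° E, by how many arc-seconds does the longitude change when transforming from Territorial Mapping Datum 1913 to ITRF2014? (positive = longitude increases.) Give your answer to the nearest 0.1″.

Δλ = 10.6″

At latitude 50.8158°, cos φ = 0.631816.
One radian of longitude at latitude φ spans R cos φ, so Δλ = ΔE / (R cos φ) = 205.9 / (6367000 × 0.631816) = 5.1184e-05 rad = 10.557″.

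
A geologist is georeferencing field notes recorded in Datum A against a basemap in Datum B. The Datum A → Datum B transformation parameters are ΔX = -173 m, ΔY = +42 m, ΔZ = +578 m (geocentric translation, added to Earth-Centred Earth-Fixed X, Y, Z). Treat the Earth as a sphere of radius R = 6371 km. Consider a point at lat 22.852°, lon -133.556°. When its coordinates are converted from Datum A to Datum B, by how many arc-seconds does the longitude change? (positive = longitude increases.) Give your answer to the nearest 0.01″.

Δλ = -5.42″

sin φ = 0.388352, cos φ = 0.921511, sin λ = -0.724701, cos λ = -0.689063.
East component: ΔE = −sin λ·ΔX + cos λ·ΔY = −(-0.724701)(-173) + (-0.689063)(42) = -154.31 m.
1° of latitude spans πR/180 = 111195 m; at latitude φ, 1° of longitude spans that × cos φ = 102467.4 m, so Δλ = -154.31 / 102467.4 × 3600 = -5.422″.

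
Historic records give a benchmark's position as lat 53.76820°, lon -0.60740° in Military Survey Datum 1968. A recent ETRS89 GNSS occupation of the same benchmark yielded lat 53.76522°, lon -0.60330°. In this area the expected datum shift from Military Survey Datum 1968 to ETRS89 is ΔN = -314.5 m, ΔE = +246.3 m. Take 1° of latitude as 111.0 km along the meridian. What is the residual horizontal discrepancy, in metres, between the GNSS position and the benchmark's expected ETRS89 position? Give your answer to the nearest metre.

Observed coordinate differences: Δφ = -0.00298°, Δλ = +0.00410°.
Converting to metres (1° lat = 111000 m, cos φ = 0.591053): observed ΔN = -330.8 m, observed ΔE = 269.0 m.
Subtracting the expected shift leaves a residual of -330.8 − (-314.5) = -16.3 m north and 269.0 − (246.3) = 22.7 m east.
Residual distance = √((-16.3)² + 22.7²) = 27.9 m.

28 m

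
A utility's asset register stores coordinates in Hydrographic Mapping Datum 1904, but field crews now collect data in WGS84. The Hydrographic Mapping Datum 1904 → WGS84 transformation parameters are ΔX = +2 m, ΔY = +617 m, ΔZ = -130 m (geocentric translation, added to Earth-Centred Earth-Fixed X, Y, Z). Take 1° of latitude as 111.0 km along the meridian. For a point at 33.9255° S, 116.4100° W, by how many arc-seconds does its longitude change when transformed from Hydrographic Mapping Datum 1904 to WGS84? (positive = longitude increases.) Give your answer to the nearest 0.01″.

Δλ = -10.66″

sin φ = -0.558114, cos φ = 0.829764, sin λ = -0.895634, cos λ = -0.444792.
East component: ΔE = −sin λ·ΔX + cos λ·ΔY = −(-0.895634)(2) + (-0.444792)(617) = -272.65 m.
1° of latitude spans 111000 m; at latitude φ, 1° of longitude spans that × cos φ = 92103.8 m, so Δλ = -272.65 / 92103.8 × 3600 = -10.657″.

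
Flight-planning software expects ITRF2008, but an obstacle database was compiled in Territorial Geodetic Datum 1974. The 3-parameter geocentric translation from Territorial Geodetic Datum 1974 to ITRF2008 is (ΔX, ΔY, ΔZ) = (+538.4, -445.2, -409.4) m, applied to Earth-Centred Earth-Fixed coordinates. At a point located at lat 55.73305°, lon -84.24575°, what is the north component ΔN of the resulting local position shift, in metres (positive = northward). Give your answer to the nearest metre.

At φ = 55.73305°, λ = -84.24575°: sin φ = 0.826423, cos φ = 0.563049, sin λ = -0.994961, cos λ = 0.100262.
ΔN = −sin φ cos λ·ΔX − sin φ sin λ·ΔY + cos φ·ΔZ = −(0.826423)(0.100262)(538.4) − (0.826423)(-0.994961)(-445.2) + (0.563049)(-409.4) = -641.19 m.

ΔN = -641 m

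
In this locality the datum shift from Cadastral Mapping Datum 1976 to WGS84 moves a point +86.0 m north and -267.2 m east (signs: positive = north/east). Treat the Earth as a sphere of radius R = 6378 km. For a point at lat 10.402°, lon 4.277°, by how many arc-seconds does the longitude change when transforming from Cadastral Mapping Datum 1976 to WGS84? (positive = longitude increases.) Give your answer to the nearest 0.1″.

Δλ = -8.8″

At latitude 10.402°, cos φ = 0.983565.
One radian of longitude at latitude φ spans R cos φ, so Δλ = ΔE / (R cos φ) = -267.2 / (6378000 × 0.983565) = -4.2594e-05 rad = -8.786″.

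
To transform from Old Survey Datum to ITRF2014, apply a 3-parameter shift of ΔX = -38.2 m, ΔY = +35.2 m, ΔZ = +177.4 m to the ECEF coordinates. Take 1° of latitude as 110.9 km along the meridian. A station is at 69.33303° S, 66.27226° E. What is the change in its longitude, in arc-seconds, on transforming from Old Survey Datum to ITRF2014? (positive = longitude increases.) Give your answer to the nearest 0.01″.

sin φ = -0.935648, cos φ = 0.352936, sin λ = 0.915468, cos λ = 0.402391.
East component: ΔE = −sin λ·ΔX + cos λ·ΔY = −(0.915468)(-38.2) + (0.402391)(35.2) = 49.14 m.
1° of latitude spans 110900 m; at latitude φ, 1° of longitude spans that × cos φ = 39140.5 m, so Δλ = 49.14 / 39140.5 × 3600 = 4.519″.

Δλ = 4.52″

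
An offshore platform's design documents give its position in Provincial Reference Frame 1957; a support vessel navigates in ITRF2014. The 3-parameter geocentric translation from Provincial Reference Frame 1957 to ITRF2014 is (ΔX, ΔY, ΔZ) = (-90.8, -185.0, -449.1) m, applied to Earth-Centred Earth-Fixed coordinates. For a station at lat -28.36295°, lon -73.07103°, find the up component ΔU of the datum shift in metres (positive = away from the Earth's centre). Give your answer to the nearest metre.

ΔU = 346 m

At φ = -28.36295°, λ = -73.07103°: sin φ = -0.475055, cos φ = 0.879956, sin λ = -0.956666, cos λ = 0.291186.
ΔU = cos φ cos λ·ΔX + cos φ sin λ·ΔY + sin φ·ΔZ = (0.879956)(0.291186)(-90.8) + (0.879956)(-0.956666)(-185.0) + (-0.475055)(-449.1) = 345.82 m.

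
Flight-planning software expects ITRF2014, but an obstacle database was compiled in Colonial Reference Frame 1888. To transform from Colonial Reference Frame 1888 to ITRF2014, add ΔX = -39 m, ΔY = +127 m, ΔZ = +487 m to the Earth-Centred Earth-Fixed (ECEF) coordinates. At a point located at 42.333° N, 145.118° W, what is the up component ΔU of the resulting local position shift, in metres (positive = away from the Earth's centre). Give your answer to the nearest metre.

At φ = 42.333°, λ = -145.118°: sin φ = 0.673438, cos φ = 0.739243, sin λ = -0.571888, cos λ = -0.820332.
ΔU = cos φ cos λ·ΔX + cos φ sin λ·ΔY + sin φ·ΔZ = (0.739243)(-0.820332)(-39) + (0.739243)(-0.571888)(127) + (0.673438)(487) = 297.92 m.

ΔU = 298 m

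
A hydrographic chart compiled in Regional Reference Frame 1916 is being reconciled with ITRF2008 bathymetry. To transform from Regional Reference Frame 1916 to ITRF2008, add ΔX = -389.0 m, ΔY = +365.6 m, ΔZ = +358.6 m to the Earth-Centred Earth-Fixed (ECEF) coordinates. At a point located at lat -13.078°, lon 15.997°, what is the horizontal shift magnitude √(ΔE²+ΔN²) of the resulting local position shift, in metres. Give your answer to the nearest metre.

541 m

The local east axis at (φ, λ) is (−sin λ, cos λ, 0), so ΔE = −sin(15.997°)·(-389.0) + cos(15.997°)·365.6 = 458.65 m.
The local north axis is (−sin φ cos λ, −sin φ sin λ, cos φ), giving ΔN = -84.613 + 22.798 + 349.299 = 287.48 m.
Horizontal magnitude = √(ΔE² + ΔN²) = √(458.65² + 287.48²) = 541.30 m.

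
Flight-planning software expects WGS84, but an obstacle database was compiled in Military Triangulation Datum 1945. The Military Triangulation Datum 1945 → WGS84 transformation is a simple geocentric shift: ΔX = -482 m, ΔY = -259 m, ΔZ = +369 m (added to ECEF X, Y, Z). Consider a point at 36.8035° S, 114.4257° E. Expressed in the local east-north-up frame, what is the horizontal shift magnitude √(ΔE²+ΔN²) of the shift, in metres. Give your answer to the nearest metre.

The local east axis at (φ, λ) is (−sin λ, cos λ, 0), so ΔE = −sin(114.4257°)·(-482) + cos(114.4257°)·(-259) = 545.96 m.
The local north axis is (−sin φ cos λ, −sin φ sin λ, cos φ), giving ΔN = 119.403 − 141.273 + 295.456 = 273.59 m.
Horizontal magnitude = √(ΔE² + ΔN²) = √(545.96² + 273.59²) = 610.67 m.

611 m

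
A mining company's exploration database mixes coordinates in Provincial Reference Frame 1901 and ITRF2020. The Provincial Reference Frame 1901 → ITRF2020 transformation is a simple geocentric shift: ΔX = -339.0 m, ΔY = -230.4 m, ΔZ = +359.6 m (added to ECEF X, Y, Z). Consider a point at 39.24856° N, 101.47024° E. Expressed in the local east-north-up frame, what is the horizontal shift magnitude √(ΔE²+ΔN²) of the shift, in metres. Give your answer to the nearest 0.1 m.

535.1 m

At φ = 39.24856°, λ = 101.47024°: sin φ = 0.632686, cos φ = 0.774409, sin λ = 0.980028, cos λ = -0.198859.
ΔE = −sin λ·ΔX + cos λ·ΔY = −(0.980028)·(-339.0) + (-0.198859)·(-230.4) = 378.05 m.
ΔN = −sin φ cos λ·ΔX − sin φ sin λ·ΔY + cos φ·ΔZ = −(0.632686)(-0.198859)(-339.0) − (0.632686)(0.980028)(-230.4) + (0.774409)(359.6) = 378.69 m.
Horizontal magnitude = √(ΔE² + ΔN²) = √(378.05² + 378.69²) = 535.09 m.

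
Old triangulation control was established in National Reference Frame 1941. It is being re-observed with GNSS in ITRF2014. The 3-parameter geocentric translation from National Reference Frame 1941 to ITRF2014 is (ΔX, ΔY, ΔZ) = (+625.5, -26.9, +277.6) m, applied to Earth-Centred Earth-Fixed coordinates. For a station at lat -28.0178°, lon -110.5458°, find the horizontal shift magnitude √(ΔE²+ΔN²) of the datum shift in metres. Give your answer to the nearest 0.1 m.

At φ = -28.0178°, λ = -110.5458°: sin φ = -0.469746, cos φ = 0.882802, sin λ = -0.936392, cos λ = -0.350956.
ΔE = −sin λ·ΔX + cos λ·ΔY = −(-0.936392)·(625.5) + (-0.350956)·(-26.9) = 595.15 m.
ΔN = −sin φ cos λ·ΔX − sin φ sin λ·ΔY + cos φ·ΔZ = −(-0.469746)(-0.350956)(625.5) − (-0.469746)(-0.936392)(-26.9) + (0.882802)(277.6) = 153.78 m.
Horizontal magnitude = √(ΔE² + ΔN²) = √(595.15² + 153.78²) = 614.70 m.

614.7 m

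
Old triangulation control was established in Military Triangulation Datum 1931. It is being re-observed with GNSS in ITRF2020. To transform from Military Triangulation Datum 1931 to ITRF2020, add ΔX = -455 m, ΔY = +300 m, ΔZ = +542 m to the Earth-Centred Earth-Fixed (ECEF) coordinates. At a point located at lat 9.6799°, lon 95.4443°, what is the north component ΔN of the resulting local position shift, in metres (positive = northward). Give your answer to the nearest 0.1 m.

ΔN = 476.8 m

At φ = 9.6799°, λ = 95.4443°: sin φ = 0.168144, cos φ = 0.985763, sin λ = 0.995489, cos λ = -0.094878.
ΔN = −sin φ cos λ·ΔX − sin φ sin λ·ΔY + cos φ·ΔZ = −(0.168144)(-0.094878)(-455) − (0.168144)(0.995489)(300) + (0.985763)(542) = 476.81 m.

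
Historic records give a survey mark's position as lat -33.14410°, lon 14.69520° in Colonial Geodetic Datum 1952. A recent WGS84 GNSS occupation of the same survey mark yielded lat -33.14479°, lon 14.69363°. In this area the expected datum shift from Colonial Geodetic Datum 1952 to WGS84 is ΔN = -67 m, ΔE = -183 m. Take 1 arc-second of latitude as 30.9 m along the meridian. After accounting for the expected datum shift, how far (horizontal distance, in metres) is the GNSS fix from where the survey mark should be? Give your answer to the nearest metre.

Observed coordinate differences: Δφ = -0.00069°, Δλ = -0.00157°.
Converting to metres (1° lat = 111240 m, cos φ = 0.837298): observed ΔN = -76.8 m, observed ΔE = -146.2 m.
Subtracting the expected shift leaves a residual of -76.8 − (-67) = -9.8 m north and -146.2 − (-183) = 36.8 m east.
Residual distance = √((-9.8)² + 36.8²) = 38.0 m.

38 m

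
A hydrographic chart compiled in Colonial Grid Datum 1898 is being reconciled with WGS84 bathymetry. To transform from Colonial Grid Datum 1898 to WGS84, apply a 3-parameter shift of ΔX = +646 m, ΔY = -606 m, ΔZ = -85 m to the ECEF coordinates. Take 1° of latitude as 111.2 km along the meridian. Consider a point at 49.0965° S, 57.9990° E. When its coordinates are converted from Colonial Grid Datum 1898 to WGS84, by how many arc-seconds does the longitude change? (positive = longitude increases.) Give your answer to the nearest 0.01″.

sin φ = -0.755813, cos φ = 0.654787, sin λ = 0.848039, cos λ = 0.529934.
East component: ΔE = −sin λ·ΔX + cos λ·ΔY = −(0.848039)(646) + (0.529934)(-606) = -868.97 m.
1° of latitude spans 111200 m; at latitude φ, 1° of longitude spans that × cos φ = 72812.3 m, so Δλ = -868.97 / 72812.3 × 3600 = -42.964″.

Δλ = -42.96″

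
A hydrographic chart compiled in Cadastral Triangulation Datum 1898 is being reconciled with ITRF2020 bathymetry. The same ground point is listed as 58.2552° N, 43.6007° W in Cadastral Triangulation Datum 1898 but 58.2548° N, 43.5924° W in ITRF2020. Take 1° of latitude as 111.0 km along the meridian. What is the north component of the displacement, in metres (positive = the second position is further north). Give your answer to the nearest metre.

Δφ = 58.2548° − 58.2552° = -0.0004°; Δλ = -43.5924° − -43.6007° = +0.0083°.
ΔN = Δφ × 111000 = -44.4 m; ΔE = Δλ × 111000 × cos(58.2552°) = +0.0083 × 111000 × 0.526137 = 484.7 m.

ΔN = -44 m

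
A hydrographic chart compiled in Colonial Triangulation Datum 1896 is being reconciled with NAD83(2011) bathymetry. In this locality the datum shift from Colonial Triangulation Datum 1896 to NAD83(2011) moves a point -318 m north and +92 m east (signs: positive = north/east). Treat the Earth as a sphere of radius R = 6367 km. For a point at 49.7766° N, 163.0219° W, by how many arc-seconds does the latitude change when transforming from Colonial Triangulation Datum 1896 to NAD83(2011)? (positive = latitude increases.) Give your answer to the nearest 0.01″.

On a sphere of radius R, 1 rad of latitude = R, so Δφ = ΔN / R = -318.0 / 6367000 = -4.9945e-05 rad = -10.302″.

Δφ = -10.30″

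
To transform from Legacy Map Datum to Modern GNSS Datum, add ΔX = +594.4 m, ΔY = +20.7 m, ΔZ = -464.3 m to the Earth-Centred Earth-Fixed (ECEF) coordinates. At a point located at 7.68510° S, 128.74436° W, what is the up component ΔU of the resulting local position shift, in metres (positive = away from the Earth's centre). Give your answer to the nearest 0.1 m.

The local up (radial) axis is (cos φ cos λ, cos φ sin λ, sin φ), giving ΔU = -368.662 − 16.000 + 62.090 = -322.57 m.

ΔU = -322.6 m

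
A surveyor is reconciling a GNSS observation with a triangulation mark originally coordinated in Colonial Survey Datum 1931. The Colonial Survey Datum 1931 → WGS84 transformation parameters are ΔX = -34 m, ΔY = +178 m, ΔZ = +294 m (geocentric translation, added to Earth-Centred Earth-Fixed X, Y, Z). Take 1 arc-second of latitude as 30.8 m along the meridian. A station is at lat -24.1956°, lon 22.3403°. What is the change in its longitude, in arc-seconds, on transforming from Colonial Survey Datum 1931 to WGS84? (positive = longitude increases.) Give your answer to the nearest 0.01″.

sin φ = -0.409853, cos φ = 0.912152, sin λ = 0.380107, cos λ = 0.924943.
East component: ΔE = −sin λ·ΔX + cos λ·ΔY = −(0.380107)(-34) + (0.924943)(178) = 177.56 m.
1° of latitude spans 3600 × 30.80 = 110880 m; at latitude φ, 1° of longitude spans that × cos φ = 101139.4 m, so Δλ = 177.56 / 101139.4 × 3600 = 6.320″.

Δλ = 6.32″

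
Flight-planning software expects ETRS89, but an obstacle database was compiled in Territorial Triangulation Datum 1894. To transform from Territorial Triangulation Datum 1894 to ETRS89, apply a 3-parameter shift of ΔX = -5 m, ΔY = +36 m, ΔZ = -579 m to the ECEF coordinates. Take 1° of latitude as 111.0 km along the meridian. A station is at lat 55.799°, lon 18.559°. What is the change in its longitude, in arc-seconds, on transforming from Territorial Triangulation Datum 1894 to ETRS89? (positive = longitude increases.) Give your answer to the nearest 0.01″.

sin φ = 0.827071, cos φ = 0.562098, sin λ = 0.318281, cos λ = 0.947996.
East component: ΔE = −sin λ·ΔX + cos λ·ΔY = −(0.318281)(-5) + (0.947996)(36) = 35.72 m.
1° of latitude spans 111000 m; at latitude φ, 1° of longitude spans that × cos φ = 62392.9 m, so Δλ = 35.72 / 62392.9 × 3600 = 2.061″.

Δλ = 2.06″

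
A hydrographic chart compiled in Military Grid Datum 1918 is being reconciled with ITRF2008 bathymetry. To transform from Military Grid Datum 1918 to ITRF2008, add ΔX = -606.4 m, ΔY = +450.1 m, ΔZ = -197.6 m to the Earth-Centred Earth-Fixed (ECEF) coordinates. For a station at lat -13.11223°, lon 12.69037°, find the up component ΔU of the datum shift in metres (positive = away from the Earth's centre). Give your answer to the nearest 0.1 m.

ΔU = -435.0 m

At φ = -13.11223°, λ = 12.69037°: sin φ = -0.226859, cos φ = 0.973928, sin λ = 0.219682, cos λ = 0.975571.
ΔU = cos φ cos λ·ΔX + cos φ sin λ·ΔY + sin φ·ΔZ = (0.973928)(0.975571)(-606.4) + (0.973928)(0.219682)(450.1) + (-0.226859)(-197.6) = -435.03 m.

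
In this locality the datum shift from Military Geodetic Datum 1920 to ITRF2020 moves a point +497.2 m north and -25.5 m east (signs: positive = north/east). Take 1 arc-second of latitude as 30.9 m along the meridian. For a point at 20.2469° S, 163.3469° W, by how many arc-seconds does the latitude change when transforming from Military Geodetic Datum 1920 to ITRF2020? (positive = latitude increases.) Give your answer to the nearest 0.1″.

Δφ = 16.1″

1″ of latitude = 30.90 m, so Δφ = 497.2 / 30.90 = 16.091″.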